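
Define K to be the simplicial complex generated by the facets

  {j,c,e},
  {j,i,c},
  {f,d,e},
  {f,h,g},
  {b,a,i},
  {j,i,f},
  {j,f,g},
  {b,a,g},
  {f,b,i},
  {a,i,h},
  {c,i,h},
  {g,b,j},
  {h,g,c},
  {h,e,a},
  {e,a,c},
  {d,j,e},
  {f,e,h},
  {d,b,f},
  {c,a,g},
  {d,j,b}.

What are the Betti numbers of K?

Order the vertices as a < b < c < d < e < f < g < h < i < j. Listing each simplex with vertices in this order, K has dimension 2 with simplices:

  0-simplices (10): a, b, c, d, e, f, g, h, i, j
  1-simplices (30): ab, ac, ae, ag, ah, ai, bd, bf, bg, bi, bj, ce, cg, ch, ci, cj, de, df, dj, ef, eh, ej, fg, fh, fi, fj, gh, gj, hi, ij
  2-simplices (20): abg, abi, ace, acg, aeh, ahi, bdf, bdj, bfi, bgj, cej, cgh, chi, cij, def, dej, efh, fgh, fgj, fij

so the chain groups are C_0 ≅ Z^10, C_1 ≅ Z^30, C_2 ≅ Z^20.

∂_1: C_1 → C_0 is given by ∂[p,q] = [q] − [p]. For instance
  ∂ch = h − c.
As a 10×30 matrix over Z this has rank 9, with invariant factors (1,1,1,1,1,1,1,1,1).

The boundary map ∂_2: C_2 → C_1 sends each 2-simplex [p,q,r] to [q,r] − [p,r] + [p,q]. For instance
  ∂bgj = gj − bj + bg,
  ∂abi = bi − ai + ab.
The 30×20 boundary matrix has rank 20 and Smith normal form diag(1,1,1,1,1,1,1,1,1,1,1,1,1,1,1,1,1,1,1,2).

Reading off H_k = ker ∂_k / im ∂_{k+1}:

  H_0: rank C_0 − rank ∂_1 = 10 − 9 = 1, and the invariant factors of ∂_1 are all 1, so H_0 ≅ Z.
  H_1: rank ker ∂_1 − rank ∂_2 = (30 − 9) − 20 = 1, and ∂_2 has invariant factor 2 > 1, so H_1 ≅ Z ⊕ Z/2.
  H_2: rank ker ∂_2 − rank ∂_3 = (20 − 20) − 0 = 0, and there is no ∂_3, so H_2 ≅ 0.

Hence the Betti numbers are b_0 = 1, b_1 = 1, b_2 = 0.

b_0 = 1, b_1 = 1, b_2 = 0.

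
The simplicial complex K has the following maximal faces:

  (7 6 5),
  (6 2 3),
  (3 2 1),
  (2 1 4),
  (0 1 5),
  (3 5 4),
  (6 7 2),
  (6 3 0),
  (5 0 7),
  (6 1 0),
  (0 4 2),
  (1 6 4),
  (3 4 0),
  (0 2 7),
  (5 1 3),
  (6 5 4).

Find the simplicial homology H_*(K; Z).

H_0 ≅ Z,  H_1 ≅ Z^2,  H_2 ≅ Z.

Take the total order 0 < 1 < 2 < 3 < 4 < 5 < 6 < 7 on the vertex set. Then K (dimension 2) consists of the simplices:

  0-simplices (8): [0], [1], [2], [3], [4], [5], [6], [7]
  1-simplices (24): (24 of them)
  2-simplices (16): [0,1,5], [0,1,6], [0,2,4], [0,2,7], [0,3,4], [0,3,6], [0,5,7], [1,2,3], [1,2,4], [1,3,5], [1,4,6], [2,3,6], [2,6,7], [3,4,5], [4,5,6], [5,6,7]

giving chain groups C_0 ≅ Z^8, C_1 ≅ Z^24, C_2 ≅ Z^16.

The boundary map ∂_1: C_1 → C_0 maps an edge to its endpoints' difference, ∂[p,q] = q − p. For instance
  ∂[2,4] = [4] − [2].
The 8×24 boundary matrix has rank 7 and Smith normal form diag(1,1,1,1,1,1,1).

∂_2: C_2 → C_1 maps a triangle to the signed sum of its edges. For instance
  ∂[0,3,6] = [3,6] − [0,6] + [0,3],
  ∂[1,2,3] = [2,3] − [1,3] + [1,2].
This gives a 24×16 integer matrix of rank 15; reducing to Smith normal form yields diagonal entries (1,1,1,1,1,1,1,1,1,1,1,1,1,1,1).

Computing H_k = (kernel of ∂_k) / (image of ∂_{k+1}):

  H_0: rank C_0 − rank ∂_1 = 8 − 7 = 1, and the invariant factors of ∂_1 are all 1, so H_0 = Z.
  H_1: rank ker ∂_1 − rank ∂_2 = (24 − 7) − 15 = 2, and the invariant factors of ∂_2 are all 1, so H_1 = Z^2.
  H_2: rank ker ∂_2 − rank ∂_3 = (16 − 15) − 0 = 1, and there is no ∂_3, so H_2 = Z.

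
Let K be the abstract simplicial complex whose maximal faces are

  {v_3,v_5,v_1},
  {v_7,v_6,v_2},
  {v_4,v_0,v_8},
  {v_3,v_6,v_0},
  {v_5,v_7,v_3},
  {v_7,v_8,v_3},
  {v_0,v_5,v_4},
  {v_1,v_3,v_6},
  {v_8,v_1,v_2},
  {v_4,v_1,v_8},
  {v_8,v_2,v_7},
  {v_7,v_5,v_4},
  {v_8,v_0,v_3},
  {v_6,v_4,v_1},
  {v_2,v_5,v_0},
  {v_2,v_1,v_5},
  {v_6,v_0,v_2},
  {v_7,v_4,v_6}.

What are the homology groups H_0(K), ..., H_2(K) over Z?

Take the total order v_0 < v_1 < v_2 < v_3 < v_4 < v_5 < v_6 < v_7 < v_8 on the vertex set. Then K (dimension 2) consists of the simplices:

  0-simplices (9): [v_0], [v_1], [v_2], [v_3], [v_4], [v_5], [v_6], [v_7], [v_8]
  1-simplices (27): (27 of them)
  2-simplices (18): (18 of them)

Hence C_0 ≅ Z^9, C_1 ≅ Z^27, C_2 ≅ Z^18.

The boundary map ∂_1: C_1 → C_0 maps an edge to its endpoints' difference, ∂[p,q] = q − p.
This gives a 9×27 integer matrix of rank 8; reducing to Smith normal form yields diagonal entries (1,1,1,1,1,1,1,1).

∂_2: C_2 → C_1 sends each 2-simplex [p,q,r] to [q,r] − [p,r] + [p,q]. For instance
  ∂[v_0,v_2,v_6] = [v_2,v_6] − [v_0,v_6] + [v_0,v_2],
  ∂[v_1,v_3,v_6] = [v_3,v_6] − [v_1,v_6] + [v_1,v_3].
As a 27×18 matrix over Z this has rank 17, with invariant factors (1,1,1,1,1,1,1,1,1,1,1,1,1,1,1,1,1).

Computing H_k = (kernel of ∂_k) / (image of ∂_{k+1}):

  H_0: rank C_0 − rank ∂_1 = 9 − 8 = 1, and the invariant factors of ∂_1 are all 1, so H_0 ≅ Z.
  H_1: rank ker ∂_1 − rank ∂_2 = (27 − 8) − 17 = 2, and the invariant factors of ∂_2 are all 1, so H_1 ≅ Z^2.
  H_2: rank ker ∂_2 − rank ∂_3 = (18 − 17) − 0 = 1, and there is no ∂_3, so H_2 ≅ Z.

H_0 = Z,  H_1 = Z^2,  H_2 = Z.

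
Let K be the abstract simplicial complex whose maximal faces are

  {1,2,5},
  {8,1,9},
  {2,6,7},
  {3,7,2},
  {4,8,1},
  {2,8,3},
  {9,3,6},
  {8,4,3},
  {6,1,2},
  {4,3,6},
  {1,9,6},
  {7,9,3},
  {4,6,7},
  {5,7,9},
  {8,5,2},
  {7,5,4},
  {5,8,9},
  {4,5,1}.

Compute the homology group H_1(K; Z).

H_1 ≅ Z × Z/2.

We work with the vertex ordering 1 < 2 < 3 < 4 < 5 < 6 < 7 < 8 < 9. The simplices of K, each written with vertices in increasing order, are:

  0-simplices (9): [1], [2], [3], [4], [5], [6], [7], [8], [9]
  1-simplices (27): (27 of them)
  2-simplices (18): [1,2,5], [1,2,6], [1,4,5], [1,4,8], [1,6,9], [1,8,9], [2,3,7], [2,3,8], [2,5,8], [2,6,7], [3,4,6], [3,4,8], [3,6,9], [3,7,9], [4,5,7], [4,6,7], [5,7,9], [5,8,9]

Hence C_0 ≅ Z^9, C_1 ≅ Z^27, C_2 ≅ Z^18.

Boundary ∂_1: C_1 → C_0 maps an edge to its endpoints' difference, ∂[p,q] = q − p. For instance
  ∂[4,7] = [7] − [4].
This gives a 9×27 integer matrix of rank 8; reducing to Smith normal form yields diagonal entries (1,1,1,1,1,1,1,1).

Boundary ∂_2: C_2 → C_1 acts by ∂[p,q,r] = [q,r] − [p,r] + [p,q]. For instance
  ∂[3,7,9] = [7,9] − [3,9] + [3,7],
  ∂[3,4,8] = [4,8] − [3,8] + [3,4].
The 27×18 boundary matrix has rank 18 and Smith normal form diag(1,1,1,1,1,1,1,1,1,1,1,1,1,1,1,1,1,2).

Reading off H_k = ker ∂_k / im ∂_{k+1}:

  H_1: rank ker ∂_1 − rank ∂_2 = (27 − 8) − 18 = 1, and ∂_2 has invariant factor 2 > 1, so H_1 ≅ Z × Z/2.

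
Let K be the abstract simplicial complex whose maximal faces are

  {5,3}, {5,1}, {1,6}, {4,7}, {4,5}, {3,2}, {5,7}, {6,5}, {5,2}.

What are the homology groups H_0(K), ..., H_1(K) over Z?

Fix the vertex order 1 < 2 < 3 < 4 < 5 < 6 < 7 and write every simplex with vertices in increasing order. Then dim K = 1 and the simplices of K are:

  0-simplices (7): [1], [2], [3], [4], [5], [6], [7]
  1-simplices (9): [1,5], [1,6], [2,3], [2,5], [3,5], [4,5], [4,7], [5,6], [5,7]

giving chain groups C_0 ≅ Z^7, C_1 ≅ Z^9.

The boundary map ∂_1: C_1 → C_0 maps an edge to its endpoints' difference, ∂[p,q] = q − p. For instance
  ∂[2,3] = [3] − [2].
As a 7×9 matrix over Z this has rank 6, with invariant factors (1,1,1,1,1,1).

Computing H_k = (kernel of ∂_k) / (image of ∂_{k+1}):

  H_0: rank C_0 − rank ∂_1 = 7 − 6 = 1, and the invariant factors of ∂_1 are all 1, so H_0 ≅ Z.
  H_1: rank ker ∂_1 − rank ∂_2 = (9 − 6) − 0 = 3, and there is no ∂_2, so H_1 ≅ Z^3.

(K is a triangulation of a wedge of 3 circles.)

H_0 ≅ Z,  H_1 ≅ Z^3.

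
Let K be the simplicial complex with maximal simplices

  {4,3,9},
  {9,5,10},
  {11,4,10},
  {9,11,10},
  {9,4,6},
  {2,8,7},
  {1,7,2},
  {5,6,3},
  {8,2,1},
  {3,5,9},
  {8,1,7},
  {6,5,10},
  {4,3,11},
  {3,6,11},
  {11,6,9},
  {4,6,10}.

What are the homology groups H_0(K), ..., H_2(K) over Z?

We work with the vertex ordering 1 < 2 < 3 < 4 < 5 < 6 < 7 < 8 < 9 < 10 < 11. The simplices of K, each written with vertices in increasing order, are:

  0-simplices (11): [1], [2], [3], [4], [5], [6], [7], [8], [9], [10], [11]
  1-simplices (24): (24 of them)
  2-simplices (16): [1,2,7], [1,2,8], [1,7,8], [2,7,8], [3,4,9], [3,4,11], [3,5,6], [3,5,9], [3,6,11], [4,6,9], [4,6,10], [4,10,11], [5,6,10], [5,9,10], [6,9,11], [9,10,11]

Hence C_0 ≅ Z^11, C_1 ≅ Z^24, C_2 ≅ Z^16.

Boundary ∂_1: C_1 → C_0 maps an edge to its endpoints' difference, ∂[p,q] = q − p.
The 11×24 boundary matrix has rank 9 and Smith normal form diag(1,1,1,1,1,1,1,1,1).

The boundary map ∂_2: C_2 → C_1 sends each 2-simplex [p,q,r] to [q,r] − [p,r] + [p,q]. For instance
  ∂[9,10,11] = [10,11] − [9,11] + [9,10],
  ∂[2,7,8] = [7,8] − [2,8] + [2,7].
The 24×16 boundary matrix has rank 15 and Smith normal form diag(1,1,1,1,1,1,1,1,1,1,1,1,1,1,2).

Now H_k = ker ∂_k / im ∂_{k+1}, so:

  H_0: rank C_0 − rank ∂_1 = 11 − 9 = 2, and the invariant factors of ∂_1 are all 1, so H_0 ≅ Z^2.
  H_1: rank ker ∂_1 − rank ∂_2 = (24 − 9) − 15 = 0, and ∂_2 has invariant factor 2 > 1, so H_1 ≅ Z/2Z.
  H_2: rank ker ∂_2 − rank ∂_3 = (16 − 15) − 0 = 1, and there is no ∂_3, so H_2 ≅ Z.

As a check, the Euler characteristic is 11 − 24 + 16 = 3, which agrees with 2 − 0 + 1 = 3.

H_0 = Z^2,  H_1 = Z/2Z,  H_2 = Z.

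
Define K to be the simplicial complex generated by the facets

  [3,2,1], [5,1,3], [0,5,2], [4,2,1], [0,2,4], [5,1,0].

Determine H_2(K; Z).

H_2 ≅ 0.

We work with the vertex ordering 0 < 1 < 2 < 3 < 4 < 5. The simplices of K, each written with vertices in increasing order, are:

  0-simplices (6): [0], [1], [2], [3], [4], [5]
  1-simplices (12): [0,1], [0,2], [0,4], [0,5], [1,2], [1,3], [1,4], [1,5], [2,3], [2,4], [2,5], [3,5]
  2-simplices (6): [0,1,5], [0,2,4], [0,2,5], [1,2,3], [1,2,4], [1,3,5]

so the chain groups are C_0 ≅ Z^6, C_1 ≅ Z^12, C_2 ≅ Z^6.

Boundary ∂_1: C_1 → C_0 sends each edge [p,q] (with p < q) to q − p. For instance
  ∂[2,4] = [4] − [2].
The resulting 6×12 matrix has rank 5, and its Smith normal form has invariant factors (1,1,1,1,1).

The boundary map ∂_2: C_2 → C_1 maps a triangle to the signed sum of its edges. For instance
  ∂[1,3,5] = [3,5] − [1,5] + [1,3],
  ∂[0,1,5] = [1,5] − [0,5] + [0,1].
This gives a 12×6 integer matrix of rank 6; reducing to Smith normal form yields diagonal entries (1,1,1,1,1,1).

From H_k ≅ ker(∂_k) / im(∂_{k+1}) we obtain:

  H_2: rank ker ∂_2 − rank ∂_3 = (6 − 6) − 0 = 0, and there is no ∂_3, so H_2 = 0.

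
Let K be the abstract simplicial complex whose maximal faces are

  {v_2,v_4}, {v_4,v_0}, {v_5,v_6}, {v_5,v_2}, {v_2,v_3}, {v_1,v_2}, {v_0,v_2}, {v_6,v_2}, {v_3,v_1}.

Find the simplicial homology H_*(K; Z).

H_0 = Z,  H_1 = Z^3.

Order the vertices as v_0 < v_1 < v_2 < v_3 < v_4 < v_5 < v_6. Listing each simplex with vertices in this order, K has dimension 1 with simplices:

  0-simplices (7): [v_0], [v_1], [v_2], [v_3], [v_4], [v_5], [v_6]
  1-simplices (9): [v_0,v_2], [v_0,v_4], [v_1,v_2], [v_1,v_3], [v_2,v_3], [v_2,v_4], [v_2,v_5], [v_2,v_6], [v_5,v_6]

Hence C_0 ≅ Z^7, C_1 ≅ Z^9.

The boundary map ∂_1: C_1 → C_0 maps an edge to its endpoints' difference, ∂[p,q] = q − p. For instance
  ∂[v_2,v_3] = [v_3] − [v_2].
The resulting 7×9 matrix has rank 6, and its Smith normal form has invariant factors (1,1,1,1,1,1).

From H_k ≅ ker(∂_k) / im(∂_{k+1}) we obtain:

  H_0: rank C_0 − rank ∂_1 = 7 − 6 = 1, and the invariant factors of ∂_1 are all 1, so H_0 ≅ Z.
  H_1: rank ker ∂_1 − rank ∂_2 = (9 − 6) − 0 = 3, and there is no ∂_2, so H_1 ≅ Z^3.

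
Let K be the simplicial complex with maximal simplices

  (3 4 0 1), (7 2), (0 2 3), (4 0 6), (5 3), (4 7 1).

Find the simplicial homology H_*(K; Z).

H_0 ≅ Z,  H_1 ≅ Z,  H_2 = 0,  H_3 = 0.

K has 8 vertices, 14 edges, 7 triangles, 1 3-simplex.
rank ∂_0 = 0, rank ∂_1 = 7 ⇒ b_0 = 8 − 0 − 7 = 1; all invariant factors of ∂_1 are 1 so no torsion. So H_0 = Z.
rank ∂_1 = 7, rank ∂_2 = 6 ⇒ b_1 = 14 − 7 − 6 = 1; all invariant factors of ∂_2 are 1 so no torsion. So H_1 = Z.
rank ∂_2 = 6, rank ∂_3 = 1 ⇒ b_2 = 7 − 6 − 1 = 0; all invariant factors of ∂_3 are 1 so no torsion. So H_2 = 0.
rank ∂_3 = 1, rank ∂_4 = 0 ⇒ b_3 = 1 − 1 − 0 = 0. So H_3 = 0.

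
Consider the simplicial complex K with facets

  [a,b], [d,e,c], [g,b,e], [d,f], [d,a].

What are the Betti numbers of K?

Take the total order a < b < c < d < e < f < g on the vertex set. Then K (dimension 2) consists of the simplices:

  0-simplices (7): a, b, c, d, e, f, g
  1-simplices (9): ab, ad, be, bg, cd, ce, de, df, eg
  2-simplices (2): beg, cde

so the chain groups are C_0 ≅ Z^7, C_1 ≅ Z^9, C_2 ≅ Z^2.

∂_1: C_1 → C_0 is given by ∂[p,q] = [q] − [p]. For instance
  ∂ad = d − a.
The 7×9 boundary matrix has rank 6 and Smith normal form diag(1,1,1,1,1,1).

The boundary map ∂_2: C_2 → C_1 maps a triangle to the signed sum of its edges. For instance
  ∂cde = de − ce + cd,
  ∂beg = eg − bg + be.
This gives a 9×2 integer matrix of rank 2; reducing to Smith normal form yields diagonal entries (1,1).

Computing H_k = (kernel of ∂_k) / (image of ∂_{k+1}):

  H_0: rank C_0 − rank ∂_1 = 7 − 6 = 1, and the invariant factors of ∂_1 are all 1, so H_0 ≅ Z.
  H_1: rank ker ∂_1 − rank ∂_2 = (9 − 6) − 2 = 1, and the invariant factors of ∂_2 are all 1, so H_1 ≅ Z.
  H_2: rank ker ∂_2 − rank ∂_3 = (2 − 2) − 0 = 0, and there is no ∂_3, so H_2 ≅ 0.

As a check, the Euler characteristic is 7 − 9 + 2 = 0, which agrees with 1 − 1 + 0 = 0.

Hence the Betti numbers are b_0 = 1, b_1 = 1, b_2 = 0.

b_0 = 1, b_1 = 1, b_2 = 0.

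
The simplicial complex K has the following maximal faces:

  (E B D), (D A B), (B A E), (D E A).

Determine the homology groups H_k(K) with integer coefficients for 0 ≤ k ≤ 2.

H_0 ≅ Z,  H_1 = 0,  H_2 ≅ Z.

We work with the vertex ordering A < B < D < E. The simplices of K, each written with vertices in increasing order, are:

  0-simplices (4): A, B, D, E
  1-simplices (6): AB, AD, AE, BD, BE, DE
  2-simplices (4): ABD, ABE, ADE, BDE

Hence C_0 ≅ Z^4, C_1 ≅ Z^6, C_2 ≅ Z^4.

The boundary map ∂_1: C_1 → C_0 sends each edge [p,q] (with p < q) to q − p.
The 4×6 boundary matrix has rank 3 and Smith normal form diag(1,1,1).

∂_2: C_2 → C_1 acts by ∂[p,q,r] = [q,r] − [p,r] + [p,q]. For instance
  ∂BDE = DE − BE + BD,
  ∂ABE = BE − AE + AB.
As a 6×4 matrix over Z this has rank 3, with invariant factors (1,1,1).

From H_k ≅ ker(∂_k) / im(∂_{k+1}) we obtain:

  H_0: rank C_0 − rank ∂_1 = 4 − 3 = 1, and the invariant factors of ∂_1 are all 1, so H_0 ≅ Z.
  H_1: rank ker ∂_1 − rank ∂_2 = (6 − 3) − 3 = 0, and the invariant factors of ∂_2 are all 1, so H_1 ≅ 0.
  H_2: rank ker ∂_2 − rank ∂_3 = (4 − 3) − 0 = 1, and there is no ∂_3, so H_2 ≅ Z.

As a check, the Euler characteristic is 4 − 6 + 4 = 2, which agrees with 1 − 0 + 1 = 2.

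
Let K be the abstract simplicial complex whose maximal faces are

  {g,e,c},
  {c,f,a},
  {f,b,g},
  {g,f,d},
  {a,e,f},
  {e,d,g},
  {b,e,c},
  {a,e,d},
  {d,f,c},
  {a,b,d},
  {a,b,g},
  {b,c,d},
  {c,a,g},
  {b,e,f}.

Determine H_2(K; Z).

We work with the vertex ordering a < b < c < d < e < f < g. The simplices of K, each written with vertices in increasing order, are:

  0-simplices (7): a, b, c, d, e, f, g
  1-simplices (21): ab, ac, ad, ae, af, ag, bc, bd, be, bf, bg, cd, ce, cf, cg, de, df, dg, ef, eg, fg
  2-simplices (14): abd, abg, acf, acg, ade, aef, bcd, bce, bef, bfg, cdf, ceg, deg, dfg

Hence C_0 ≅ Z^7, C_1 ≅ Z^21, C_2 ≅ Z^14.

∂_1: C_1 → C_0 is given by ∂[p,q] = [q] − [p]. For instance
  ∂ag = g − a.
The 7×21 boundary matrix has rank 6 and Smith normal form diag(1,1,1,1,1,1).

The boundary map ∂_2: C_2 → C_1 acts by ∂[p,q,r] = [q,r] − [p,r] + [p,q]. For instance
  ∂acg = cg − ag + ac,
  ∂aef = ef − af + ae.
The 21×14 boundary matrix has rank 13 and Smith normal form diag(1,1,1,1,1,1,1,1,1,1,1,1,1).

Reading off H_k = ker ∂_k / im ∂_{k+1}:

  H_2: rank ker ∂_2 − rank ∂_3 = (14 − 13) − 0 = 1, and there is no ∂_3, so H_2 ≅ Z.

(K is a triangulation of the torus T^2.)

H_2 ≅ Z.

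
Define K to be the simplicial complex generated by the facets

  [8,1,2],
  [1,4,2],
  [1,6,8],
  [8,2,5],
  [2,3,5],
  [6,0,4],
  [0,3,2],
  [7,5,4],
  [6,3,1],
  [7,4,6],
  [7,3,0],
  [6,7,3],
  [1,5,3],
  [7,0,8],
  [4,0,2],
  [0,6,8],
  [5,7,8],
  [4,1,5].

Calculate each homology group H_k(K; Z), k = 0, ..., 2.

K has 9 vertices, 27 edges, 18 triangles.
rank ∂_0 = 0, rank ∂_1 = 8 ⇒ b_0 = 9 − 0 − 8 = 1; all invariant factors of ∂_1 are 1 so no torsion. So H_0 ≅ Z.
rank ∂_1 = 8, rank ∂_2 = 18 ⇒ b_1 = 27 − 8 − 18 = 1; ∂_2 has invariant factor(s) [2] giving torsion. So H_1 ≅ Z ⊕ Z_2.
rank ∂_2 = 18, rank ∂_3 = 0 ⇒ b_2 = 18 − 18 − 0 = 0. So H_2 ≅ 0.

H_0 ≅ Z,  H_1 ≅ Z ⊕ Z_2,  H_2 = 0.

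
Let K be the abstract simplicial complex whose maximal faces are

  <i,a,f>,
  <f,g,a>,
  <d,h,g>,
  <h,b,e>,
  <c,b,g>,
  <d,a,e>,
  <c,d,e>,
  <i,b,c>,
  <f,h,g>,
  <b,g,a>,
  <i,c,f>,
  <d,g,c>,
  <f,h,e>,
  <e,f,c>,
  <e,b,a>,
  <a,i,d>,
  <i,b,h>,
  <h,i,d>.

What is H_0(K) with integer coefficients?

Order the vertices as a < b < c < d < e < f < g < h < i. Listing each simplex with vertices in this order, K has dimension 2 with simplices:

  0-simplices (9): a, b, c, d, e, f, g, h, i
  1-simplices (27): ab, ad, ae, af, ag, ai, bc, be, bg, bh, bi, cd, ce, cf, cg, ci, de, dg, dh, di, ef, eh, fg, fh, fi, gh, hi
  2-simplices (18): abe, abg, ade, adi, afg, afi, bcg, bci, beh, bhi, cde, cdg, cef, cfi, dgh, dhi, efh, fgh

so the chain groups are C_0 ≅ Z^9, C_1 ≅ Z^27, C_2 ≅ Z^18.

∂_1: C_1 → C_0 sends each edge [p,q] (with p < q) to q − p.
This gives a 9×27 integer matrix of rank 8; reducing to Smith normal form yields diagonal entries (1,1,1,1,1,1,1,1).

The boundary map ∂_2: C_2 → C_1 sends each 2-simplex [p,q,r] to [q,r] − [p,r] + [p,q]. For instance
  ∂cdg = dg − cg + cd,
  ∂bcg = cg − bg + bc.
The 27×18 boundary matrix has rank 17 and Smith normal form diag(1,1,1,1,1,1,1,1,1,1,1,1,1,1,1,1,1).

Now H_k = ker ∂_k / im ∂_{k+1}, so:

  H_0: rank C_0 − rank ∂_1 = 9 − 8 = 1, and the invariant factors of ∂_1 are all 1, so H_0 ≅ Z.

(K is a triangulation of the torus T^2.)

H_0 = Z.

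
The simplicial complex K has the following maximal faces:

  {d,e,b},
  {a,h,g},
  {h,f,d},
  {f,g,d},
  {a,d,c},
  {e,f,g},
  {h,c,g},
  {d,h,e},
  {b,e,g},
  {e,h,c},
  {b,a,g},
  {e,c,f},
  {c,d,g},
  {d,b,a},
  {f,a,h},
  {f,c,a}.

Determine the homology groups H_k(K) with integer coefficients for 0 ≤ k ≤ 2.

H_0 ≅ Z,  H_1 ≅ Z^2,  H_2 ≅ Z.

We work with the vertex ordering a < b < c < d < e < f < g < h. The simplices of K, each written with vertices in increasing order, are:

  0-simplices (8): a, b, c, d, e, f, g, h
  1-simplices (24): ab, ac, ad, af, ag, ah, bd, be, bg, cd, ce, cf, cg, ch, de, df, dg, dh, ef, eg, eh, fg, fh, gh
  2-simplices (16): abd, abg, acd, acf, afh, agh, bde, beg, cdg, cef, ceh, cgh, deh, dfg, dfh, efg

Hence C_0 ≅ Z^8, C_1 ≅ Z^24, C_2 ≅ Z^16.

Boundary ∂_1: C_1 → C_0 is given by ∂[p,q] = [q] − [p].
The 8×24 boundary matrix has rank 7 and Smith normal form diag(1,1,1,1,1,1,1).

∂_2: C_2 → C_1 sends each 2-simplex [p,q,r] to [q,r] − [p,r] + [p,q]. For instance
  ∂cef = ef − cf + ce,
  ∂efg = fg − eg + ef.
The 24×16 boundary matrix has rank 15 and Smith normal form diag(1,1,1,1,1,1,1,1,1,1,1,1,1,1,1).

From H_k ≅ ker(∂_k) / im(∂_{k+1}) we obtain:

  H_0: rank C_0 − rank ∂_1 = 8 − 7 = 1, and the invariant factors of ∂_1 are all 1, so H_0 ≅ Z.
  H_1: rank ker ∂_1 − rank ∂_2 = (24 − 7) − 15 = 2, and the invariant factors of ∂_2 are all 1, so H_1 ≅ Z^2.
  H_2: rank ker ∂_2 − rank ∂_3 = (16 − 15) − 0 = 1, and there is no ∂_3, so H_2 ≅ Z.

As a check, the Euler characteristic is 8 − 24 + 16 = 0, which agrees with 1 − 2 + 1 = 0.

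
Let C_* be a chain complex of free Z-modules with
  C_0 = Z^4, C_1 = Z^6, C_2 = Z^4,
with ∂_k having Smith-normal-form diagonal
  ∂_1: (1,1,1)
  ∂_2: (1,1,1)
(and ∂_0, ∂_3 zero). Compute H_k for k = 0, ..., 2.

H_0: b_0 = 4 − 0 − 3 = 1; torsion from ∂_1 factors > 1: none. So H_0 ≅ Z.
H_1: b_1 = 6 − 3 − 3 = 0; torsion from ∂_2 factors > 1: none. So H_1 ≅ 0.
H_2: b_2 = 4 − 3 − 0 = 1; torsion from ∂_3 factors > 1: none. So H_2 ≅ Z.

H_0 ≅ Z,  H_1 = 0,  H_2 ≅ Z.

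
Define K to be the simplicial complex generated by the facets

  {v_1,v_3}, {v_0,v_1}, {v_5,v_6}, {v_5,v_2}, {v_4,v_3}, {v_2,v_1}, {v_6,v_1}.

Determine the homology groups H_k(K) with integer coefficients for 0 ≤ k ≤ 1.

H_0 ≅ Z,  H_1 ≅ Z.

Order the vertices as v_0 < v_1 < v_2 < v_3 < v_4 < v_5 < v_6. Listing each simplex with vertices in this order, K has dimension 1 with simplices:

  0-simplices (7): [v_0], [v_1], [v_2], [v_3], [v_4], [v_5], [v_6]
  1-simplices (7): [v_0,v_1], [v_1,v_2], [v_1,v_3], [v_1,v_6], [v_2,v_5], [v_3,v_4], [v_5,v_6]

giving chain groups C_0 ≅ Z^7, C_1 ≅ Z^7.

Boundary ∂_1: C_1 → C_0 maps an edge to its endpoints' difference, ∂[p,q] = q − p. For instance
  ∂[v_3,v_4] = [v_4] − [v_3].
As a 7×7 matrix over Z this has rank 6, with invariant factors (1,1,1,1,1,1).

Now H_k = ker ∂_k / im ∂_{k+1}, so:

  H_0: rank C_0 − rank ∂_1 = 7 − 6 = 1, and the invariant factors of ∂_1 are all 1, so H_0 ≅ Z.
  H_1: rank ker ∂_1 − rank ∂_2 = (7 − 6) − 0 = 1, and there is no ∂_2, so H_1 ≅ Z.

As a check, the Euler characteristic is 7 − 7 = 0, which agrees with 1 − 1 = 0.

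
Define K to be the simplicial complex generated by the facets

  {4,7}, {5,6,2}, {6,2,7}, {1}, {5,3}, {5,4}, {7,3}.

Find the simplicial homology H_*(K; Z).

H_0 = Z^2,  H_1 = Z^2,  H_2 = 0.

Fix the vertex order 1 < 2 < 3 < 4 < 5 < 6 < 7 and write every simplex with vertices in increasing order. Then dim K = 2 and the simplices of K are:

  0-simplices (7): [1], [2], [3], [4], [5], [6], [7]
  1-simplices (9): [2,5], [2,6], [2,7], [3,5], [3,7], [4,5], [4,7], [5,6], [6,7]
  2-simplices (2): [2,5,6], [2,6,7]

giving chain groups C_0 ≅ Z^7, C_1 ≅ Z^9, C_2 ≅ Z^2.

The boundary map ∂_1: C_1 → C_0 is given by ∂[p,q] = [q] − [p]. For instance
  ∂[4,5] = [5] − [4].
The resulting 7×9 matrix has rank 5, and its Smith normal form has invariant factors (1,1,1,1,1).

∂_2: C_2 → C_1 maps a triangle to the signed sum of its edges. For instance
  ∂[2,6,7] = [6,7] − [2,7] + [2,6],
  ∂[2,5,6] = [5,6] − [2,6] + [2,5].
The 9×2 boundary matrix has rank 2 and Smith normal form diag(1,1).

Now H_k = ker ∂_k / im ∂_{k+1}, so:

  H_0: rank C_0 − rank ∂_1 = 7 − 5 = 2, and the invariant factors of ∂_1 are all 1, so H_0 = Z^2.
  H_1: rank ker ∂_1 − rank ∂_2 = (9 − 5) − 2 = 2, and the invariant factors of ∂_2 are all 1, so H_1 = Z^2.
  H_2: rank ker ∂_2 − rank ∂_3 = (2 − 2) − 0 = 0, and there is no ∂_3, so H_2 = 0.

As a check, the Euler characteristic is 7 − 9 + 2 = 0, which agrees with 2 − 2 + 0 = 0.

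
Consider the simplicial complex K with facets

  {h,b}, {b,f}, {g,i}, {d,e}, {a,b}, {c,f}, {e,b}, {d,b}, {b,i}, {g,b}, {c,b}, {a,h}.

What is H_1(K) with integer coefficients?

Fix the vertex order a < b < c < d < e < f < g < h < i and write every simplex with vertices in increasing order. Then dim K = 1 and the simplices of K are:

  0-simplices (9): a, b, c, d, e, f, g, h, i
  1-simplices (12): ab, ah, bc, bd, be, bf, bg, bh, bi, cf, de, gi

Hence C_0 ≅ Z^9, C_1 ≅ Z^12.

The boundary map ∂_1: C_1 → C_0 maps an edge to its endpoints' difference, ∂[p,q] = q − p. For instance
  ∂ah = h − a.
The resulting 9×12 matrix has rank 8, and its Smith normal form has invariant factors (1,1,1,1,1,1,1,1).

Computing H_k = (kernel of ∂_k) / (image of ∂_{k+1}):

  H_1: rank ker ∂_1 − rank ∂_2 = (12 − 8) − 0 = 4, and there is no ∂_2, so H_1 = Z^4.

(K is a triangulation of a wedge of 4 circles.)

H_1 = Z^4.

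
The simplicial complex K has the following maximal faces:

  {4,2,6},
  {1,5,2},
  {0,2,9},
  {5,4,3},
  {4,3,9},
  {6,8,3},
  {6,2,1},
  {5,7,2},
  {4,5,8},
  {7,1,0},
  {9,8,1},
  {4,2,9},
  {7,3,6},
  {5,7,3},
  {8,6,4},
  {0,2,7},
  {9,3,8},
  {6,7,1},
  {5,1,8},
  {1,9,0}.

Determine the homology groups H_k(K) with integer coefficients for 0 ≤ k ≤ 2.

We work with the vertex ordering 0 < 1 < 2 < 3 < 4 < 5 < 6 < 7 < 8 < 9. The simplices of K, each written with vertices in increasing order, are:

  0-simplices (10): [0], [1], [2], [3], [4], [5], [6], [7], [8], [9]
  1-simplices (30): (30 of them)
  2-simplices (20): (20 of them)

giving chain groups C_0 ≅ Z^10, C_1 ≅ Z^30, C_2 ≅ Z^20.

∂_1: C_1 → C_0 maps an edge to its endpoints' difference, ∂[p,q] = q − p. For instance
  ∂[2,4] = [4] − [2].
The 10×30 boundary matrix has rank 9 and Smith normal form diag(1,1,1,1,1,1,1,1,1).

The boundary map ∂_2: C_2 → C_1 maps a triangle to the signed sum of its edges. For instance
  ∂[3,4,9] = [4,9] − [3,9] + [3,4],
  ∂[2,4,6] = [4,6] − [2,6] + [2,4].
The 30×20 boundary matrix has rank 20 and Smith normal form diag(1,1,1,1,1,1,1,1,1,1,1,1,1,1,1,1,1,1,1,2).

Now H_k = ker ∂_k / im ∂_{k+1}, so:

  H_0: rank C_0 − rank ∂_1 = 10 − 9 = 1, and the invariant factors of ∂_1 are all 1, so H_0 ≅ Z.
  H_1: rank ker ∂_1 − rank ∂_2 = (30 − 9) − 20 = 1, and ∂_2 has invariant factor 2 > 1, so H_1 ≅ Z ⊕ Z_2.
  H_2: rank ker ∂_2 − rank ∂_3 = (20 − 20) − 0 = 0, and there is no ∂_3, so H_2 ≅ 0.

As a check, the Euler characteristic is 10 − 30 + 20 = 0, which agrees with 1 − 1 + 0 = 0.

H_0 ≅ Z,  H_1 ≅ Z ⊕ Z_2,  H_2 = 0.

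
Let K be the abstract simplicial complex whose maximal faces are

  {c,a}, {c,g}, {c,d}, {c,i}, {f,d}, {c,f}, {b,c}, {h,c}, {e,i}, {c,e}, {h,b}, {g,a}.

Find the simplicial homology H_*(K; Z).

K has 9 vertices, 12 edges.
rank ∂_0 = 0, rank ∂_1 = 8 ⇒ b_0 = 9 − 0 − 8 = 1; all invariant factors of ∂_1 are 1 so no torsion. So H_0 = Z.
rank ∂_1 = 8, rank ∂_2 = 0 ⇒ b_1 = 12 − 8 − 0 = 4. So H_1 = Z^4.

H_0 ≅ Z,  H_1 ≅ Z^4.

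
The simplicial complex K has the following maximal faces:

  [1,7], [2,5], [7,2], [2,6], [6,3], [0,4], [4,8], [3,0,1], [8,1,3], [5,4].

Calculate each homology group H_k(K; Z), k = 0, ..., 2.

Order the vertices as 0 < 1 < 2 < 3 < 4 < 5 < 6 < 7 < 8. Listing each simplex with vertices in this order, K has dimension 2 with simplices:

  0-simplices (9): [0], [1], [2], [3], [4], [5], [6], [7], [8]
  1-simplices (13): [0,1], [0,3], [0,4], [1,3], [1,7], [1,8], [2,5], [2,6], [2,7], [3,6], [3,8], [4,5], [4,8]
  2-simplices (2): [0,1,3], [1,3,8]

so the chain groups are C_0 ≅ Z^9, C_1 ≅ Z^13, C_2 ≅ Z^2.

The boundary map ∂_1: C_1 → C_0 sends each edge [p,q] (with p < q) to q − p. For instance
  ∂[4,5] = [5] − [4].
As a 9×13 matrix over Z this has rank 8, with invariant factors (1,1,1,1,1,1,1,1).

∂_2: C_2 → C_1 sends each 2-simplex [p,q,r] to [q,r] − [p,r] + [p,q]. For instance
  ∂[1,3,8] = [3,8] − [1,8] + [1,3],
  ∂[0,1,3] = [1,3] − [0,3] + [0,1].
The resulting 13×2 matrix has rank 2, and its Smith normal form has invariant factors (1,1).

Reading off H_k = ker ∂_k / im ∂_{k+1}:

  H_0: rank C_0 − rank ∂_1 = 9 − 8 = 1, and the invariant factors of ∂_1 are all 1, so H_0 ≅ Z.
  H_1: rank ker ∂_1 − rank ∂_2 = (13 − 8) − 2 = 3, and the invariant factors of ∂_2 are all 1, so H_1 ≅ Z^3.
  H_2: rank ker ∂_2 − rank ∂_3 = (2 − 2) − 0 = 0, and there is no ∂_3, so H_2 ≅ 0.

As a check, the Euler characteristic is 9 − 13 + 2 = -2, which agrees with 1 − 3 + 0 = -2.

H_0 = Z,  H_1 = Z^3,  H_2 = 0.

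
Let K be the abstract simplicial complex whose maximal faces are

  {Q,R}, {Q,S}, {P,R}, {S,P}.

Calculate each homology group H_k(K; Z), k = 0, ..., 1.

We work with the vertex ordering P < Q < R < S. The simplices of K, each written with vertices in increasing order, are:

  0-simplices (4): P, Q, R, S
  1-simplices (4): PR, PS, QR, QS

so the chain groups are C_0 ≅ Z^4, C_1 ≅ Z^4.

Boundary ∂_1: C_1 → C_0 maps an edge to its endpoints' difference, ∂[p,q] = q − p. For instance
  ∂QS = S − Q.
This gives a 4×4 integer matrix of rank 3; reducing to Smith normal form yields diagonal entries (1,1,1).

Reading off H_k = ker ∂_k / im ∂_{k+1}:

  H_0: rank C_0 − rank ∂_1 = 4 − 3 = 1, and the invariant factors of ∂_1 are all 1, so H_0 ≅ Z.
  H_1: rank ker ∂_1 − rank ∂_2 = (4 − 3) − 0 = 1, and there is no ∂_2, so H_1 ≅ Z.

H_0 = Z,  H_1 = Z.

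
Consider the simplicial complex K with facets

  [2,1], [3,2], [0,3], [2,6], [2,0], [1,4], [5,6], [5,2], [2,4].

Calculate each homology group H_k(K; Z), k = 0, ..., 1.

H_0 = Z,  H_1 = Z^3.

Fix the vertex order 0 < 1 < 2 < 3 < 4 < 5 < 6 and write every simplex with vertices in increasing order. Then dim K = 1 and the simplices of K are:

  0-simplices (7): [0], [1], [2], [3], [4], [5], [6]
  1-simplices (9): [0,2], [0,3], [1,2], [1,4], [2,3], [2,4], [2,5], [2,6], [5,6]

so the chain groups are C_0 ≅ Z^7, C_1 ≅ Z^9.

∂_1: C_1 → C_0 is given by ∂[p,q] = [q] − [p]. For instance
  ∂[0,2] = [2] − [0].
The 7×9 boundary matrix has rank 6 and Smith normal form diag(1,1,1,1,1,1).

Now H_k = ker ∂_k / im ∂_{k+1}, so:

  H_0: rank C_0 − rank ∂_1 = 7 − 6 = 1, and the invariant factors of ∂_1 are all 1, so H_0 ≅ Z.
  H_1: rank ker ∂_1 − rank ∂_2 = (9 − 6) − 0 = 3, and there is no ∂_2, so H_1 ≅ Z^3.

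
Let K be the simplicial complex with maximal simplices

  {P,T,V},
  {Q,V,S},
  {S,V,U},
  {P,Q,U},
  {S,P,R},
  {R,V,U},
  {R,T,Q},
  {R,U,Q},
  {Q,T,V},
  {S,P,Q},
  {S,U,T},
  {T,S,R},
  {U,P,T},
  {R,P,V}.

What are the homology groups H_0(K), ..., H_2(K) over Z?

We work with the vertex ordering P < Q < R < S < T < U < V. The simplices of K, each written with vertices in increasing order, are:

  0-simplices (7): P, Q, R, S, T, U, V
  1-simplices (21): PQ, PR, PS, PT, PU, PV, QR, QS, QT, QU, QV, RS, RT, RU, RV, ST, SU, SV, TU, TV, UV
  2-simplices (14): PQS, PQU, PRS, PRV, PTU, PTV, QRT, QRU, QSV, QTV, RST, RUV, STU, SUV

so the chain groups are C_0 ≅ Z^7, C_1 ≅ Z^21, C_2 ≅ Z^14.

Boundary ∂_1: C_1 → C_0 maps an edge to its endpoints' difference, ∂[p,q] = q − p. For instance
  ∂RU = U − R.
The resulting 7×21 matrix has rank 6, and its Smith normal form has invariant factors (1,1,1,1,1,1).

The boundary map ∂_2: C_2 → C_1 acts by ∂[p,q,r] = [q,r] − [p,r] + [p,q]. For instance
  ∂PQS = QS − PS + PQ,
  ∂PRS = RS − PS + PR.
As a 21×14 matrix over Z this has rank 13, with invariant factors (1,1,1,1,1,1,1,1,1,1,1,1,1).

Reading off H_k = ker ∂_k / im ∂_{k+1}:

  H_0: rank C_0 − rank ∂_1 = 7 − 6 = 1, and the invariant factors of ∂_1 are all 1, so H_0 ≅ Z.
  H_1: rank ker ∂_1 − rank ∂_2 = (21 − 6) − 13 = 2, and the invariant factors of ∂_2 are all 1, so H_1 ≅ Z^2.
  H_2: rank ker ∂_2 − rank ∂_3 = (14 − 13) − 0 = 1, and there is no ∂_3, so H_2 ≅ Z.

As a check, the Euler characteristic is 7 − 21 + 14 = 0, which agrees with 1 − 2 + 1 = 0.

H_0 ≅ Z,  H_1 ≅ Z^2,  H_2 ≅ Z.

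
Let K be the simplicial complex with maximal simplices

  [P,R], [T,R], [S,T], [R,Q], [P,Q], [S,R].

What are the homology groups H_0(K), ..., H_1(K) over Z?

H_0 = Z,  H_1 = Z^2.

Take the total order P < Q < R < S < T on the vertex set. Then K (dimension 1) consists of the simplices:

  0-simplices (5): P, Q, R, S, T
  1-simplices (6): PQ, PR, QR, RS, RT, ST

giving chain groups C_0 ≅ Z^5, C_1 ≅ Z^6.

The boundary map ∂_1: C_1 → C_0 maps an edge to its endpoints' difference, ∂[p,q] = q − p. For instance
  ∂PQ = Q − P.
As a 5×6 matrix over Z this has rank 4, with invariant factors (1,1,1,1).

Now H_k = ker ∂_k / im ∂_{k+1}, so:

  H_0: rank C_0 − rank ∂_1 = 5 − 4 = 1, and the invariant factors of ∂_1 are all 1, so H_0 = Z.
  H_1: rank ker ∂_1 − rank ∂_2 = (6 − 4) − 0 = 2, and there is no ∂_2, so H_1 = Z^2.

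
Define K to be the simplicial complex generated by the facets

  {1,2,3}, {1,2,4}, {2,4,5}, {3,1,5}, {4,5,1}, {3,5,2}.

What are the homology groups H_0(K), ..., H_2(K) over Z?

H_0 ≅ Z,  H_1 = 0,  H_2 ≅ Z.

We work with the vertex ordering 1 < 2 < 3 < 4 < 5. The simplices of K, each written with vertices in increasing order, are:

  0-simplices (5): [1], [2], [3], [4], [5]
  1-simplices (9): [1,2], [1,3], [1,4], [1,5], [2,3], [2,4], [2,5], [3,5], [4,5]
  2-simplices (6): [1,2,3], [1,2,4], [1,3,5], [1,4,5], [2,3,5], [2,4,5]

so the chain groups are C_0 ≅ Z^5, C_1 ≅ Z^9, C_2 ≅ Z^6.

The boundary map ∂_1: C_1 → C_0 maps an edge to its endpoints' difference, ∂[p,q] = q − p. For instance
  ∂[1,4] = [4] − [1].
This gives a 5×9 integer matrix of rank 4; reducing to Smith normal form yields diagonal entries (1,1,1,1).

Boundary ∂_2: C_2 → C_1 acts by ∂[p,q,r] = [q,r] − [p,r] + [p,q]. For instance
  ∂[1,3,5] = [3,5] − [1,5] + [1,3],
  ∂[2,4,5] = [4,5] − [2,5] + [2,4].
This gives a 9×6 integer matrix of rank 5; reducing to Smith normal form yields diagonal entries (1,1,1,1,1).

Computing H_k = (kernel of ∂_k) / (image of ∂_{k+1}):

  H_0: rank C_0 − rank ∂_1 = 5 − 4 = 1, and the invariant factors of ∂_1 are all 1, so H_0 ≅ Z.
  H_1: rank ker ∂_1 − rank ∂_2 = (9 − 4) − 5 = 0, and the invariant factors of ∂_2 are all 1, so H_1 ≅ 0.
  H_2: rank ker ∂_2 − rank ∂_3 = (6 − 5) − 0 = 1, and there is no ∂_3, so H_2 ≅ Z.

As a check, the Euler characteristic is 5 − 9 + 6 = 2, which agrees with 1 − 0 + 1 = 2.
(K is a triangulation of the 2-sphere S^2.)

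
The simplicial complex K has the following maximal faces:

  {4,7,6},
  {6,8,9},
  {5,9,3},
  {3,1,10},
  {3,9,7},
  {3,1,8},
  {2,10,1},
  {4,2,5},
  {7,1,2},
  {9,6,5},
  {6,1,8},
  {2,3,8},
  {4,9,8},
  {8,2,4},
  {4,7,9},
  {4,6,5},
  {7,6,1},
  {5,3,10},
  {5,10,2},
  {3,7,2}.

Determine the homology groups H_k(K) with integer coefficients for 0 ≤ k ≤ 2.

H_0 ≅ Z,  H_1 ≅ Z ⊕ Z/2,  H_2 = 0.

We work with the vertex ordering 1 < 2 < 3 < 4 < 5 < 6 < 7 < 8 < 9 < 10. The simplices of K, each written with vertices in increasing order, are:

  0-simplices (10): [1], [2], [3], [4], [5], [6], [7], [8], [9], [10]
  1-simplices (30): (30 of them)
  2-simplices (20): (20 of them)

so the chain groups are C_0 ≅ Z^10, C_1 ≅ Z^30, C_2 ≅ Z^20.

∂_1: C_1 → C_0 is given by ∂[p,q] = [q] − [p]. For instance
  ∂[8,9] = [9] − [8].
This gives a 10×30 integer matrix of rank 9; reducing to Smith normal form yields diagonal entries (1,1,1,1,1,1,1,1,1).

∂_2: C_2 → C_1 sends each 2-simplex [p,q,r] to [q,r] − [p,r] + [p,q]. For instance
  ∂[2,5,10] = [5,10] − [2,10] + [2,5],
  ∂[4,7,9] = [7,9] − [4,9] + [4,7].
As a 30×20 matrix over Z this has rank 20, with invariant factors (1,1,1,1,1,1,1,1,1,1,1,1,1,1,1,1,1,1,1,2).

Computing H_k = (kernel of ∂_k) / (image of ∂_{k+1}):

  H_0: rank C_0 − rank ∂_1 = 10 − 9 = 1, and the invariant factors of ∂_1 are all 1, so H_0 ≅ Z.
  H_1: rank ker ∂_1 − rank ∂_2 = (30 − 9) − 20 = 1, and ∂_2 has invariant factor 2 > 1, so H_1 ≅ Z ⊕ Z/2.
  H_2: rank ker ∂_2 − rank ∂_3 = (20 − 20) − 0 = 0, and there is no ∂_3, so H_2 ≅ 0.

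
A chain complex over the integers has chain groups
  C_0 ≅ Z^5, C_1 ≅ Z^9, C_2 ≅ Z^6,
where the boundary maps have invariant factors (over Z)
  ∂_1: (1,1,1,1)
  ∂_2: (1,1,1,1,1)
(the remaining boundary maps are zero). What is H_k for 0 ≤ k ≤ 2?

H_0 ≅ Z,  H_1 = 0,  H_2 ≅ Z.

H_0: b_0 = 5 − 0 − 4 = 1; torsion from ∂_1 factors > 1: none. So H_0 ≅ Z.
H_1: b_1 = 9 − 4 − 5 = 0; torsion from ∂_2 factors > 1: none. So H_1 ≅ 0.
H_2: b_2 = 6 − 5 − 0 = 1; torsion from ∂_3 factors > 1: none. So H_2 ≅ Z.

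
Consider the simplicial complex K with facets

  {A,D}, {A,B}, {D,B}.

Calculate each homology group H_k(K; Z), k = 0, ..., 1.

K has 3 vertices, 3 edges.
rank ∂_0 = 0, rank ∂_1 = 2 ⇒ b_0 = 3 − 0 − 2 = 1; all invariant factors of ∂_1 are 1 so no torsion. So H_0 ≅ Z.
rank ∂_1 = 2, rank ∂_2 = 0 ⇒ b_1 = 3 − 2 − 0 = 1. So H_1 ≅ Z.

H_0 ≅ Z,  H_1 ≅ Z.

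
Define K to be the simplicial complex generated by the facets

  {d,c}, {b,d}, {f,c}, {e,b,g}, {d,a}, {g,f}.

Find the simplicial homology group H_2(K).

Order the vertices as a < b < c < d < e < f < g. Listing each simplex with vertices in this order, K has dimension 2 with simplices:

  0-simplices (7): a, b, c, d, e, f, g
  1-simplices (8): ad, bd, be, bg, cd, cf, eg, fg
  2-simplices (1): beg

giving chain groups C_0 ≅ Z^7, C_1 ≅ Z^8, C_2 ≅ Z^1.

∂_1: C_1 → C_0 maps an edge to its endpoints' difference, ∂[p,q] = q − p. For instance
  ∂ad = d − a.
The 7×8 boundary matrix has rank 6 and Smith normal form diag(1,1,1,1,1,1).

Boundary ∂_2: C_2 → C_1 maps a triangle to the signed sum of its edges. For instance
  ∂beg = eg − bg + be.
This gives a 8×1 integer matrix of rank 1; reducing to Smith normal form yields diagonal entries (1).

Now H_k = ker ∂_k / im ∂_{k+1}, so:

  H_2: rank ker ∂_2 − rank ∂_3 = (1 − 1) − 0 = 0, and there is no ∂_3, so H_2 ≅ 0.

H_2 = 0.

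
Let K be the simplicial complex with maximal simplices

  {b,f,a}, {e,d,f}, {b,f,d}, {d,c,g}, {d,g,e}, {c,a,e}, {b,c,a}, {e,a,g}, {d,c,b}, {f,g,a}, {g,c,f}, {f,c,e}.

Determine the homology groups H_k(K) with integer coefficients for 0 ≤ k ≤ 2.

Order the vertices as a < b < c < d < e < f < g. Listing each simplex with vertices in this order, K has dimension 2 with simplices:

  0-simplices (7): a, b, c, d, e, f, g
  1-simplices (18): ab, ac, ae, af, ag, bc, bd, bf, cd, ce, cf, cg, de, df, dg, ef, eg, fg
  2-simplices (12): abc, abf, ace, aeg, afg, bcd, bdf, cdg, cef, cfg, def, deg

Hence C_0 ≅ Z^7, C_1 ≅ Z^18, C_2 ≅ Z^12.

The boundary map ∂_1: C_1 → C_0 sends each edge [p,q] (with p < q) to q − p.
The resulting 7×18 matrix has rank 6, and its Smith normal form has invariant factors (1,1,1,1,1,1).

∂_2: C_2 → C_1 maps a triangle to the signed sum of its edges. For instance
  ∂def = ef − df + de,
  ∂cfg = fg − cg + cf.
As a 18×12 matrix over Z this has rank 12, with invariant factors (1,1,1,1,1,1,1,1,1,1,1,2).

Computing H_k = (kernel of ∂_k) / (image of ∂_{k+1}):

  H_0: rank C_0 − rank ∂_1 = 7 − 6 = 1, and the invariant factors of ∂_1 are all 1, so H_0 = Z.
  H_1: rank ker ∂_1 − rank ∂_2 = (18 − 6) − 12 = 0, and ∂_2 has invariant factor 2 > 1, so H_1 = Z_2.
  H_2: rank ker ∂_2 − rank ∂_3 = (12 − 12) − 0 = 0, and there is no ∂_3, so H_2 = 0.

As a check, the Euler characteristic is 7 − 18 + 12 = 1, which agrees with 1 − 0 + 0 = 1.
(K is a triangulation of the real projective plane RP^2.)

H_0 ≅ Z,  H_1 ≅ Z_2,  H_2 = 0.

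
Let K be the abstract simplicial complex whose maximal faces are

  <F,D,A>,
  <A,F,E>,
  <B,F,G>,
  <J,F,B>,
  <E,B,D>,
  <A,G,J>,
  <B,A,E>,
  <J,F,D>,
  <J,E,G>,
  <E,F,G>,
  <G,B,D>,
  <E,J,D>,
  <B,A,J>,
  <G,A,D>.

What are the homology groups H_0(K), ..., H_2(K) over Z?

H_0 = Z,  H_1 = Z^2,  H_2 = Z.

Take the total order A < B < D < E < F < G < J on the vertex set. Then K (dimension 2) consists of the simplices:

  0-simplices (7): A, B, D, E, F, G, J
  1-simplices (21): AB, AD, AE, AF, AG, AJ, BD, BE, BF, BG, BJ, DE, DF, DG, DJ, EF, EG, EJ, FG, FJ, GJ
  2-simplices (14): ABE, ABJ, ADF, ADG, AEF, AGJ, BDE, BDG, BFG, BFJ, DEJ, DFJ, EFG, EGJ

Hence C_0 ≅ Z^7, C_1 ≅ Z^21, C_2 ≅ Z^14.

The boundary map ∂_1: C_1 → C_0 sends each edge [p,q] (with p < q) to q − p.
This gives a 7×21 integer matrix of rank 6; reducing to Smith normal form yields diagonal entries (1,1,1,1,1,1).

The boundary map ∂_2: C_2 → C_1 acts by ∂[p,q,r] = [q,r] − [p,r] + [p,q]. For instance
  ∂AEF = EF − AF + AE,
  ∂AGJ = GJ − AJ + AG.
The resulting 21×14 matrix has rank 13, and its Smith normal form has invariant factors (1,1,1,1,1,1,1,1,1,1,1,1,1).

Reading off H_k = ker ∂_k / im ∂_{k+1}:

  H_0: rank C_0 − rank ∂_1 = 7 − 6 = 1, and the invariant factors of ∂_1 are all 1, so H_0 = Z.
  H_1: rank ker ∂_1 − rank ∂_2 = (21 − 6) − 13 = 2, and the invariant factors of ∂_2 are all 1, so H_1 = Z^2.
  H_2: rank ker ∂_2 − rank ∂_3 = (14 − 13) − 0 = 1, and there is no ∂_3, so H_2 = Z.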